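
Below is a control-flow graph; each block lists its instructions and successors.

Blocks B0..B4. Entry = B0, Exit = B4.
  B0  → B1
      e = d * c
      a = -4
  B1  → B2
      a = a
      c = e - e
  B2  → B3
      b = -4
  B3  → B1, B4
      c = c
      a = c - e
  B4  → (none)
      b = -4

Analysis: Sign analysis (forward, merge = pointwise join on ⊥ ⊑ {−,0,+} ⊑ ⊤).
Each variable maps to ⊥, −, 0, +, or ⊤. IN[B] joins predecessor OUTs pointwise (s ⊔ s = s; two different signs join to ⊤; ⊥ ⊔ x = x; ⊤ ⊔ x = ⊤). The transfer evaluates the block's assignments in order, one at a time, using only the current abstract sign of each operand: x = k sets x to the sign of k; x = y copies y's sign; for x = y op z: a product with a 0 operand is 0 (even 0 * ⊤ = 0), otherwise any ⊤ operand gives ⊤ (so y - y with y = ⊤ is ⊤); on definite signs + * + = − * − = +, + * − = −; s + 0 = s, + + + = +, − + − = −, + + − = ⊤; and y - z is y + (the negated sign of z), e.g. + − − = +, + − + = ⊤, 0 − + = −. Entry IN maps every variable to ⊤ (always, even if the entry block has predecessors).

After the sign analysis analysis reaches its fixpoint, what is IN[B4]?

Per-block solution:
  B0: | IN=(all ⊤) | OUT={a:-; rest ⊤}
  B1: | IN=(all ⊤) | OUT=(all ⊤)
  B2: | IN=(all ⊤) | OUT={b:-; rest ⊤}
  B3: | IN={b:-; rest ⊤} | OUT={b:-; rest ⊤}
  B4: | IN={b:-; rest ⊤} | OUT={b:-; rest ⊤}

Merge at B4: IN[B4] = OUT[B3] = {a: ⊤, b: -, c: ⊤, d: ⊤, e: ⊤, f: ⊤}

Answer: {a: ⊤, b: -, c: ⊤, d: ⊤, e: ⊤, f: ⊤}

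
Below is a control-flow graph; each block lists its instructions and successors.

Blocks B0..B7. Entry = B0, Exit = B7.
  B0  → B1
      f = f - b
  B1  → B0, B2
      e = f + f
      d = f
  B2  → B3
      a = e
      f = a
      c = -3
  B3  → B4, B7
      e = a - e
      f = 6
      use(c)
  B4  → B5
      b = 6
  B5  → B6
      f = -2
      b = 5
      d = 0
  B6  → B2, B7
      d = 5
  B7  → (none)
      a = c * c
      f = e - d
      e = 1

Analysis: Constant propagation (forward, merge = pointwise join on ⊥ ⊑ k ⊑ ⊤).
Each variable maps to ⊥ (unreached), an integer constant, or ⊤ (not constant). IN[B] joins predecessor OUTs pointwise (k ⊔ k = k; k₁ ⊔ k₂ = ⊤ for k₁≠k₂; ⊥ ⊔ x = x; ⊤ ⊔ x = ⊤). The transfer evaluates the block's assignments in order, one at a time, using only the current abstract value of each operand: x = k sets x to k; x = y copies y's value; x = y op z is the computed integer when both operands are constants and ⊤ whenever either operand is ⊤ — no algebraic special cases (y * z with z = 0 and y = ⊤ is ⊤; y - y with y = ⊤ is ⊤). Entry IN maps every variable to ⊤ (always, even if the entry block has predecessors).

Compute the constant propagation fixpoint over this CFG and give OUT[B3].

Answer: {a: ⊤, b: ⊤, c: -3, d: ⊤, e: ⊤, f: 6}

Working:
Per-block solution:
  B0:  IN=(all ⊤)  OUT=(all ⊤)
  B1:  IN=(all ⊤)  OUT=(all ⊤)
  B2:  IN=(all ⊤)  OUT={c:-3; rest ⊤}
  B3:  IN={c:-3; rest ⊤}  OUT={c:-3, f:6; rest ⊤}
  B4:  IN={c:-3, f:6; rest ⊤}  OUT={b:6, c:-3, f:6; rest ⊤}
  B5:  IN={b:6, c:-3, f:6; rest ⊤}  OUT={b:5, c:-3, d:0, f:-2; rest ⊤}
  B6:  IN={b:5, c:-3, d:0, f:-2; rest ⊤}  OUT={b:5, c:-3, d:5, f:-2; rest ⊤}
  B7:  IN={c:-3; rest ⊤}  OUT={a:9, c:-3, e:1; rest ⊤}

Merge at B3: IN[B3] = OUT[B2] = {a: ⊤, b: ⊤, c: -3, d: ⊤, e: ⊤, f: ⊤}
Applying B3's transfer function to that IN value gives OUT[B3] (row B3 above).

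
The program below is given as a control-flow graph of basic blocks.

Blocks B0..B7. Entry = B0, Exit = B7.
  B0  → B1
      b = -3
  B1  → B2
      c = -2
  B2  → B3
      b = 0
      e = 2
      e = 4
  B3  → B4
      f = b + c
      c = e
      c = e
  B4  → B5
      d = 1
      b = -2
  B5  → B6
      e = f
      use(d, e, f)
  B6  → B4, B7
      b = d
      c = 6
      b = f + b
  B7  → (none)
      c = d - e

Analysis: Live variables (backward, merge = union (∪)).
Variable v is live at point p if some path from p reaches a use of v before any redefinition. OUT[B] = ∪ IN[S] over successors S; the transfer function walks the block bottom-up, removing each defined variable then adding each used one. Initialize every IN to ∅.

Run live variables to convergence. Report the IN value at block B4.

Converged values:
  B0:   IN={}   OUT={}
  B1:   IN={}   OUT={c}
  B2:   IN={c}   OUT={b, c, e}
  B3:   IN={b, c, e}   OUT={f}
  B4:   IN={f}   OUT={d, f}
  B5:   IN={d, f}   OUT={d, e, f}
  B6:   IN={d, e, f}   OUT={d, e, f}
  B7:   IN={d, e}   OUT={}

Merge at B4: OUT[B4] = IN[B5] = {d, f}
Applying B4's transfer function to that OUT value gives IN[B4] (row B4 above).

Answer: {f}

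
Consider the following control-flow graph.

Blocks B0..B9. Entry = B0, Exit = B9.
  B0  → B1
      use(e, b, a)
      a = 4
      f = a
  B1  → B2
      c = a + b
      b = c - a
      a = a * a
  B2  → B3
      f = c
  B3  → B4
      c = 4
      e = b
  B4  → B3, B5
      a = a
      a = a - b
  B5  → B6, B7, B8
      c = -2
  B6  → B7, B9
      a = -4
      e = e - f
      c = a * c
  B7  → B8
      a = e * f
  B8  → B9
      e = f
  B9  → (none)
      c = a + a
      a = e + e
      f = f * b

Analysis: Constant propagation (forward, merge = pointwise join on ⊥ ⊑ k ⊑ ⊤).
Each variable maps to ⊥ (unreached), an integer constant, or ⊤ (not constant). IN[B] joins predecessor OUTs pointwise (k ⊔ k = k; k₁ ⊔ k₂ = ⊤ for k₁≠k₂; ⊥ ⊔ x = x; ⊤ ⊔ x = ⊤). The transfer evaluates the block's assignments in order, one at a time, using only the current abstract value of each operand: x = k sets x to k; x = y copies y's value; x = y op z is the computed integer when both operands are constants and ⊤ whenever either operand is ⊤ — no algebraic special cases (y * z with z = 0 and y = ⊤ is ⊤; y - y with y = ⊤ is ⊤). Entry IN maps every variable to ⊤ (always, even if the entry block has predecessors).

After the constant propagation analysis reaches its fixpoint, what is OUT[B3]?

Answer: {a: ⊤, b: ⊤, c: 4, d: ⊤, e: ⊤, f: ⊤}

Derivation:
Converged values:
  B0: | IN=(all ⊤) | OUT={a:4, f:4; rest ⊤}
  B1: | IN={a:4, f:4; rest ⊤} | OUT={a:16, f:4; rest ⊤}
  B2: | IN={a:16, f:4; rest ⊤} | OUT={a:16; rest ⊤}
  B3: | IN=(all ⊤) | OUT={c:4; rest ⊤}
  B4: | IN={c:4; rest ⊤} | OUT={c:4; rest ⊤}
  B5: | IN={c:4; rest ⊤} | OUT={c:-2; rest ⊤}
  B6: | IN={c:-2; rest ⊤} | OUT={a:-4, c:8; rest ⊤}
  B7: | IN=(all ⊤) | OUT=(all ⊤)
  B8: | IN=(all ⊤) | OUT=(all ⊤)
  B9: | IN=(all ⊤) | OUT=(all ⊤)

Merge at B3: IN[B3] = OUT[B2] ⊔ OUT[B4] = {a: ⊤, b: ⊤, c: ⊤, d: ⊤, e: ⊤, f: ⊤}
Applying B3's transfer function to that IN value gives OUT[B3] (row B3 above).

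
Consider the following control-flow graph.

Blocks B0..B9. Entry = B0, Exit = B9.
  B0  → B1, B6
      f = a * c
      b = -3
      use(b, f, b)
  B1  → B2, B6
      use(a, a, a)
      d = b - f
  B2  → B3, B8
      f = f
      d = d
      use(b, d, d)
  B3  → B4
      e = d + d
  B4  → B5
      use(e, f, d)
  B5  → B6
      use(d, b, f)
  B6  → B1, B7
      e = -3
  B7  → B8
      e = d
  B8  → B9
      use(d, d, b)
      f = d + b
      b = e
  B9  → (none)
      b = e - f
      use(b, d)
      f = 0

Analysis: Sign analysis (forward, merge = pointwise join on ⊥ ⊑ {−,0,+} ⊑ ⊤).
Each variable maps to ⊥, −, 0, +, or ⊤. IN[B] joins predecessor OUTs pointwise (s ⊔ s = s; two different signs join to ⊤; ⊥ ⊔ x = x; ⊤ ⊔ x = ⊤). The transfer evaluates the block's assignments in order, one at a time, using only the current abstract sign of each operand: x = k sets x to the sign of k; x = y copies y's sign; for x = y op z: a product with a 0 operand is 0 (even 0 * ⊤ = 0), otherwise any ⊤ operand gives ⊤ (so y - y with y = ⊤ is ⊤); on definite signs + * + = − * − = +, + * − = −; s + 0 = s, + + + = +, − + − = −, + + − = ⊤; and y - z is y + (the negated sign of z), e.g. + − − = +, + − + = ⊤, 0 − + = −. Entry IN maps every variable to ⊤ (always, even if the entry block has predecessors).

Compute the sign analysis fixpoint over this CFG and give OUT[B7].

Fixpoint table:
  B0:   IN=(all ⊤)   OUT={b:-; rest ⊤}
  B1:   IN={b:-; rest ⊤}   OUT={b:-; rest ⊤}
  B2:   IN={b:-; rest ⊤}   OUT={b:-; rest ⊤}
  B3:   IN={b:-; rest ⊤}   OUT={b:-; rest ⊤}
  B4:   IN={b:-; rest ⊤}   OUT={b:-; rest ⊤}
  B5:   IN={b:-; rest ⊤}   OUT={b:-; rest ⊤}
  B6:   IN={b:-; rest ⊤}   OUT={b:-, e:-; rest ⊤}
  B7:   IN={b:-, e:-; rest ⊤}   OUT={b:-; rest ⊤}
  B8:   IN={b:-; rest ⊤}   OUT=(all ⊤)
  B9:   IN=(all ⊤)   OUT={f:0; rest ⊤}

Merge at B7: IN[B7] = OUT[B6] = {a: ⊤, b: -, c: ⊤, d: ⊤, e: -, f: ⊤}
Applying B7's transfer function to that IN value gives OUT[B7] (row B7 above).

Answer: {a: ⊤, b: -, c: ⊤, d: ⊤, e: ⊤, f: ⊤}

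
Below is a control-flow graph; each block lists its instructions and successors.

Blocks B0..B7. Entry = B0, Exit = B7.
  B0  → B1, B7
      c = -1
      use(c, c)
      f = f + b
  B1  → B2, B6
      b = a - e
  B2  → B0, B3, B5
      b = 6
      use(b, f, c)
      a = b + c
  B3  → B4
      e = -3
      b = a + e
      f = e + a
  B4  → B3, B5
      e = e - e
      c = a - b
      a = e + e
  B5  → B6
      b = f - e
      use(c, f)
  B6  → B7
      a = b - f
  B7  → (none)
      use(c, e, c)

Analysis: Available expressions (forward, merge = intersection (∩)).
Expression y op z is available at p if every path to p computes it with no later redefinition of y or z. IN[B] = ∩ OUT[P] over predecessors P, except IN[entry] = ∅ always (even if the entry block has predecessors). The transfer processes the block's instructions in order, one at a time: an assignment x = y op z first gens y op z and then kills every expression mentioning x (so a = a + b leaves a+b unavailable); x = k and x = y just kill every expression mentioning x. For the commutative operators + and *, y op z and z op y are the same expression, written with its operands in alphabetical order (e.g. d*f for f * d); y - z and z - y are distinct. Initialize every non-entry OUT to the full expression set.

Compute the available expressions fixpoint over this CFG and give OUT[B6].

Answer: {b-f}

Working:
Per-block solution:
  B0:  IN={}  OUT={}
  B1:  IN={}  OUT={a-e}
  B2:  IN={a-e}  OUT={b+c}
  B3:  IN={}  OUT={a+e}
  B4:  IN={a+e}  OUT={e+e}
  B5:  IN={}  OUT={f-e}
  B6:  IN={}  OUT={b-f}
  B7:  IN={}  OUT={}

Merge at B6: IN[B6] = OUT[B1] ∩ OUT[B5] = {}
Applying B6's transfer function to that IN value gives OUT[B6] (row B6 above).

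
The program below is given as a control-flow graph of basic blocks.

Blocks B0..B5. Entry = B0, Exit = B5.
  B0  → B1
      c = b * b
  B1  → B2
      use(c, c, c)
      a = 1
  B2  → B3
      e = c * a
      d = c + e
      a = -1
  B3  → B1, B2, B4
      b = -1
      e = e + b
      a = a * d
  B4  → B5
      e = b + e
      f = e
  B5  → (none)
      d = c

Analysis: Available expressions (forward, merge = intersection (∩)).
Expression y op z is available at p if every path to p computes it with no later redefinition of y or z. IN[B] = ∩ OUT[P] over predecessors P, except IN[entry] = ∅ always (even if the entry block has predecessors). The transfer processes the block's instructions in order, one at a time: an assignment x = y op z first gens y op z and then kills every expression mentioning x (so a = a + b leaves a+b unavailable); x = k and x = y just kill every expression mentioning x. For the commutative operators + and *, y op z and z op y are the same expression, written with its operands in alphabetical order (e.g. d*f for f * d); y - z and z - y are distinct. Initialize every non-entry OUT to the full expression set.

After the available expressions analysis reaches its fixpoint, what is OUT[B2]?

Answer: {c+e}

Derivation:
Per-block solution:
  B0: | IN={} | OUT={b*b}
  B1: | IN={} | OUT={}
  B2: | IN={} | OUT={c+e}
  B3: | IN={c+e} | OUT={}
  B4: | IN={} | OUT={}
  B5: | IN={} | OUT={}

Merge at B2: IN[B2] = OUT[B1] ∩ OUT[B3] = {}
Applying B2's transfer function to that IN value gives OUT[B2] (row B2 above).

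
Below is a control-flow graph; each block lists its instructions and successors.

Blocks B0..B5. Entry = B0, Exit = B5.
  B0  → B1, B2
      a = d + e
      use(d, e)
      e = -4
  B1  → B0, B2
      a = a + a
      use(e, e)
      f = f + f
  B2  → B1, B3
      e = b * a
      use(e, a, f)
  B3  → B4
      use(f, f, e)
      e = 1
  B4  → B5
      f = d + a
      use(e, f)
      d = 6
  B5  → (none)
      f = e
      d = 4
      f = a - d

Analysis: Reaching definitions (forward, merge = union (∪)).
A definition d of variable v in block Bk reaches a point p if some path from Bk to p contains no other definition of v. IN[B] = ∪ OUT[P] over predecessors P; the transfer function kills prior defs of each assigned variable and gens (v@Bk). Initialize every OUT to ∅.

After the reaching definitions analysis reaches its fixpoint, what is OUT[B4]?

Answer: {a@B0, a@B1, d@B4, e@B3, f@B4}

Derivation:
Per-block solution:
  B0: | IN={a@B1, e@B0, e@B2, f@B1} | OUT={a@B0, e@B0, f@B1}
  B1: | IN={a@B0, a@B1, e@B0, e@B2, f@B1} | OUT={a@B1, e@B0, e@B2, f@B1}
  B2: | IN={a@B0, a@B1, e@B0, e@B2, f@B1} | OUT={a@B0, a@B1, e@B2, f@B1}
  B3: | IN={a@B0, a@B1, e@B2, f@B1} | OUT={a@B0, a@B1, e@B3, f@B1}
  B4: | IN={a@B0, a@B1, e@B3, f@B1} | OUT={a@B0, a@B1, d@B4, e@B3, f@B4}
  B5: | IN={a@B0, a@B1, d@B4, e@B3, f@B4} | OUT={a@B0, a@B1, d@B5, e@B3, f@B5}

Merge at B4: IN[B4] = OUT[B3] = {a@B0, a@B1, e@B3, f@B1}
Applying B4's transfer function to that IN value gives OUT[B4] (row B4 above).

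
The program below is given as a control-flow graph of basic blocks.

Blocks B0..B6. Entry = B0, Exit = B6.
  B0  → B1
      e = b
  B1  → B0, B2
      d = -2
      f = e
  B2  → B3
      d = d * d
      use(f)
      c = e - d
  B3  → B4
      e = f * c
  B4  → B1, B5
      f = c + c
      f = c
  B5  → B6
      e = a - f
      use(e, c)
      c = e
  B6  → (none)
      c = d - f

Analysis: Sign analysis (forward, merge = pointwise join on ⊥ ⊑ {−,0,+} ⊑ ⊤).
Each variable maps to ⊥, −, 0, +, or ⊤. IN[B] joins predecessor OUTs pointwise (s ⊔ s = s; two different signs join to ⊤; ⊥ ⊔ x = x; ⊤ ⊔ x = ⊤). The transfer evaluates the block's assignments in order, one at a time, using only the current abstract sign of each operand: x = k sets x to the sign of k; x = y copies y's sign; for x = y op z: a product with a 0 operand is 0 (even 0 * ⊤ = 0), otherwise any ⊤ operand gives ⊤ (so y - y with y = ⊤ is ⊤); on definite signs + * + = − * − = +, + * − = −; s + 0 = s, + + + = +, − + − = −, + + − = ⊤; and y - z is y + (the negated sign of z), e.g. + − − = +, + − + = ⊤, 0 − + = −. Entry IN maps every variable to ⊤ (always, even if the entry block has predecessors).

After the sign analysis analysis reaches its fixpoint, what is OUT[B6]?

Per-block solution:
  B0: | IN=(all ⊤) | OUT=(all ⊤)
  B1: | IN=(all ⊤) | OUT={d:-; rest ⊤}
  B2: | IN={d:-; rest ⊤} | OUT={d:+; rest ⊤}
  B3: | IN={d:+; rest ⊤} | OUT={d:+; rest ⊤}
  B4: | IN={d:+; rest ⊤} | OUT={d:+; rest ⊤}
  B5: | IN={d:+; rest ⊤} | OUT={d:+; rest ⊤}
  B6: | IN={d:+; rest ⊤} | OUT={d:+; rest ⊤}

Merge at B6: IN[B6] = OUT[B5] = {a: ⊤, b: ⊤, c: ⊤, d: +, e: ⊤, f: ⊤}
Applying B6's transfer function to that IN value gives OUT[B6] (row B6 above).

Answer: {a: ⊤, b: ⊤, c: ⊤, d: +, e: ⊤, f: ⊤}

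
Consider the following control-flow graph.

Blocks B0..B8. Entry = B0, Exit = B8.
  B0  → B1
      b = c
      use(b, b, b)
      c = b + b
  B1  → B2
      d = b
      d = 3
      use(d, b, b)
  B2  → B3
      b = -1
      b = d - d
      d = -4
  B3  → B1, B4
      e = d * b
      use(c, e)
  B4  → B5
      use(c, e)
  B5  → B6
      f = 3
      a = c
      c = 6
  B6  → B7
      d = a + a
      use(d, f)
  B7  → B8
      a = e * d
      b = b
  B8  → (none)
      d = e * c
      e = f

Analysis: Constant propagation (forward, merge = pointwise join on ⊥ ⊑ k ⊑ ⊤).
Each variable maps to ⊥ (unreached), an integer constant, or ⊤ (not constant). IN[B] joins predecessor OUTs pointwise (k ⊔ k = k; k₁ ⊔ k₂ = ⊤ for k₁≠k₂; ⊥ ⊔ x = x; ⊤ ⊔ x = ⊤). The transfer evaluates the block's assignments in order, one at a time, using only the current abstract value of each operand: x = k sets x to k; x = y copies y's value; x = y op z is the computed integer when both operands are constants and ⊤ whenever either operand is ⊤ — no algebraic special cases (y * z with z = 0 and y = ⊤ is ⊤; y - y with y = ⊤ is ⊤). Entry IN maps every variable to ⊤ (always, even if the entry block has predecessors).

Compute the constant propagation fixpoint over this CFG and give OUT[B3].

Answer: {a: ⊤, b: 0, c: ⊤, d: -4, e: 0, f: ⊤}

Derivation:
Fixpoint table:
  B0:  IN=(all ⊤)  OUT=(all ⊤)
  B1:  IN=(all ⊤)  OUT={d:3; rest ⊤}
  B2:  IN={d:3; rest ⊤}  OUT={b:0, d:-4; rest ⊤}
  B3:  IN={b:0, d:-4; rest ⊤}  OUT={b:0, d:-4, e:0; rest ⊤}
  B4:  IN={b:0, d:-4, e:0; rest ⊤}  OUT={b:0, d:-4, e:0; rest ⊤}
  B5:  IN={b:0, d:-4, e:0; rest ⊤}  OUT={b:0, c:6, d:-4, e:0, f:3; rest ⊤}
  B6:  IN={b:0, c:6, d:-4, e:0, f:3; rest ⊤}  OUT={b:0, c:6, e:0, f:3; rest ⊤}
  B7:  IN={b:0, c:6, e:0, f:3; rest ⊤}  OUT={b:0, c:6, e:0, f:3; rest ⊤}
  B8:  IN={b:0, c:6, e:0, f:3; rest ⊤}  OUT={b:0, c:6, d:0, e:3, f:3; rest ⊤}

Merge at B3: IN[B3] = OUT[B2] = {a: ⊤, b: 0, c: ⊤, d: -4, e: ⊤, f: ⊤}
Applying B3's transfer function to that IN value gives OUT[B3] (row B3 above).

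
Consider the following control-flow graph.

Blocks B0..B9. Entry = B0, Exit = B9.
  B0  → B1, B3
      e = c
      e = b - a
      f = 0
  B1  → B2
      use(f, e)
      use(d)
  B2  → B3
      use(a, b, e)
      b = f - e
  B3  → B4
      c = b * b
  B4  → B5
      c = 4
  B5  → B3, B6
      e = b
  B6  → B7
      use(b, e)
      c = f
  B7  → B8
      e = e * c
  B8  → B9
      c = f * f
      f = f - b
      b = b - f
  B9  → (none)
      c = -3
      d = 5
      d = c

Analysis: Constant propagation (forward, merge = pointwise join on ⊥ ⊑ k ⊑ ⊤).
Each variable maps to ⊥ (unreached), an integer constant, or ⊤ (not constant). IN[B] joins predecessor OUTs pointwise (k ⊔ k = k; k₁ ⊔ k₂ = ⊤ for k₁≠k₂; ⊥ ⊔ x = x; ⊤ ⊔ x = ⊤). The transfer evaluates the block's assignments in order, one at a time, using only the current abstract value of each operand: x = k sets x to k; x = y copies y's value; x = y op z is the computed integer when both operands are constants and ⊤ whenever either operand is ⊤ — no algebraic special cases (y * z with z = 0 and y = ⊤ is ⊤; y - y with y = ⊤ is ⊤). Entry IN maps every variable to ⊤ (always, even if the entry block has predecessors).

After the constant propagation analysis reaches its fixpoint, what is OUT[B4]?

Converged values:
  B0:   IN=(all ⊤)   OUT={f:0; rest ⊤}
  B1:   IN={f:0; rest ⊤}   OUT={f:0; rest ⊤}
  B2:   IN={f:0; rest ⊤}   OUT={f:0; rest ⊤}
  B3:   IN={f:0; rest ⊤}   OUT={f:0; rest ⊤}
  B4:   IN={f:0; rest ⊤}   OUT={c:4, f:0; rest ⊤}
  B5:   IN={c:4, f:0; rest ⊤}   OUT={c:4, f:0; rest ⊤}
  B6:   IN={c:4, f:0; rest ⊤}   OUT={c:0, f:0; rest ⊤}
  B7:   IN={c:0, f:0; rest ⊤}   OUT={c:0, f:0; rest ⊤}
  B8:   IN={c:0, f:0; rest ⊤}   OUT={c:0; rest ⊤}
  B9:   IN={c:0; rest ⊤}   OUT={c:-3, d:-3; rest ⊤}

Merge at B4: IN[B4] = OUT[B3] = {a: ⊤, b: ⊤, c: ⊤, d: ⊤, e: ⊤, f: 0}
Applying B4's transfer function to that IN value gives OUT[B4] (row B4 above).

Answer: {a: ⊤, b: ⊤, c: 4, d: ⊤, e: ⊤, f: 0}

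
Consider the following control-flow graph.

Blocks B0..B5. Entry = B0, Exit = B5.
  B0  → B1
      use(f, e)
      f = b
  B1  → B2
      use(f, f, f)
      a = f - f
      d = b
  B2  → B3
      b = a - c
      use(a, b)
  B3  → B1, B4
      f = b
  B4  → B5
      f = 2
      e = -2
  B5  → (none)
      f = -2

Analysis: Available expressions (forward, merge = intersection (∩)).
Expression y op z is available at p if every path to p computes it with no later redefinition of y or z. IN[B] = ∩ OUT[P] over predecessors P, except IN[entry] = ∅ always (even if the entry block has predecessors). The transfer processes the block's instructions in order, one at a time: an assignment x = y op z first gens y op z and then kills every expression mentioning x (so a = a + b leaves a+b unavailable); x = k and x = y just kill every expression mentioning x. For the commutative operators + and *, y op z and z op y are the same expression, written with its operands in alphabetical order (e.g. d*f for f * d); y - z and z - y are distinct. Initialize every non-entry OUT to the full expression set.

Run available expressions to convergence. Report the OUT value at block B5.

Answer: {a-c}

Working:
Per-block solution:
  B0:   IN={}   OUT={}
  B1:   IN={}   OUT={f-f}
  B2:   IN={f-f}   OUT={a-c, f-f}
  B3:   IN={a-c, f-f}   OUT={a-c}
  B4:   IN={a-c}   OUT={a-c}
  B5:   IN={a-c}   OUT={a-c}

Merge at B5: IN[B5] = OUT[B4] = {a-c}
Applying B5's transfer function to that IN value gives OUT[B5] (row B5 above).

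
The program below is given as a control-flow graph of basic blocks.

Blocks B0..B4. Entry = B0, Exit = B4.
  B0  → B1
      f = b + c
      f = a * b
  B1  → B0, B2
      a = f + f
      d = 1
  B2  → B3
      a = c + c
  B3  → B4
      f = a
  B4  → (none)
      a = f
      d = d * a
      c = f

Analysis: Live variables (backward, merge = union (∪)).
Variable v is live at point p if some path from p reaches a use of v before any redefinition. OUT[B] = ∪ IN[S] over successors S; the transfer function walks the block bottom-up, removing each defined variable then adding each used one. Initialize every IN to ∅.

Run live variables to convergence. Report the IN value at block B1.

Per-block solution:
  B0:   IN={a, b, c}   OUT={b, c, f}
  B1:   IN={b, c, f}   OUT={a, b, c, d}
  B2:   IN={c, d}   OUT={a, d}
  B3:   IN={a, d}   OUT={d, f}
  B4:   IN={d, f}   OUT={}

Merge at B1: OUT[B1] = IN[B0] ⊔ IN[B2] = {a, b, c, d}
Applying B1's transfer function to that OUT value gives IN[B1] (row B1 above).

Answer: {b, c, f}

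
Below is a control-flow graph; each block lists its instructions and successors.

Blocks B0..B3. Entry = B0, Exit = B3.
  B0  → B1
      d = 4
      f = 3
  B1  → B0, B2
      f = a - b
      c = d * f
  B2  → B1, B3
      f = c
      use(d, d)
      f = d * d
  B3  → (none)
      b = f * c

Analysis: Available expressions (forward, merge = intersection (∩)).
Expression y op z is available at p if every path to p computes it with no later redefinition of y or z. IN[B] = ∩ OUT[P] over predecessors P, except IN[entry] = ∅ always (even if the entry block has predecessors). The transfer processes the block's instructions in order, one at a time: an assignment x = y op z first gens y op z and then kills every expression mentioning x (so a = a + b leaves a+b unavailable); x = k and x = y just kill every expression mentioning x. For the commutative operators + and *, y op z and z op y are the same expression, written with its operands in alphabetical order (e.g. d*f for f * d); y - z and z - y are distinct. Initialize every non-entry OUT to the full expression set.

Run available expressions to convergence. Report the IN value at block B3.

Fixpoint table:
  B0:  IN={}  OUT={}
  B1:  IN={}  OUT={a-b, d*f}
  B2:  IN={a-b, d*f}  OUT={a-b, d*d}
  B3:  IN={a-b, d*d}  OUT={c*f, d*d}

Merge at B3: IN[B3] = OUT[B2] = {a-b, d*d}

Answer: {a-b, d*d}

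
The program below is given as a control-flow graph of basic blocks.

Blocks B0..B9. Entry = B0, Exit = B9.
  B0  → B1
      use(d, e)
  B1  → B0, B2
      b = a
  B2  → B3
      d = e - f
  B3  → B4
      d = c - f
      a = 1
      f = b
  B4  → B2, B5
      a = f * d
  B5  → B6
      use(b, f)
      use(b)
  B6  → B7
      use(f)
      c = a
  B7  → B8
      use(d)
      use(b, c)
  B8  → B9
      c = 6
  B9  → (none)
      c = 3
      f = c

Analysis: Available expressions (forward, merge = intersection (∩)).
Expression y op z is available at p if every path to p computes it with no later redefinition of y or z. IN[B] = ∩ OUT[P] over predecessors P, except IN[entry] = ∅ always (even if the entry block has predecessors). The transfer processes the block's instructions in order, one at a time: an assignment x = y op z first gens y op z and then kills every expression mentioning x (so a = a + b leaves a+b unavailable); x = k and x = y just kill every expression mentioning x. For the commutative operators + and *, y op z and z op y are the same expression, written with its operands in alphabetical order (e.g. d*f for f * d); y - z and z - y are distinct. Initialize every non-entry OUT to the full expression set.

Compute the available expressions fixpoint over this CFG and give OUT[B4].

Answer: {d*f}

Trace:
Per-block solution:
  B0:   IN={}   OUT={}
  B1:   IN={}   OUT={}
  B2:   IN={}   OUT={e-f}
  B3:   IN={e-f}   OUT={}
  B4:   IN={}   OUT={d*f}
  B5:   IN={d*f}   OUT={d*f}
  B6:   IN={d*f}   OUT={d*f}
  B7:   IN={d*f}   OUT={d*f}
  B8:   IN={d*f}   OUT={d*f}
  B9:   IN={d*f}   OUT={}

Merge at B4: IN[B4] = OUT[B3] = {}
Applying B4's transfer function to that IN value gives OUT[B4] (row B4 above).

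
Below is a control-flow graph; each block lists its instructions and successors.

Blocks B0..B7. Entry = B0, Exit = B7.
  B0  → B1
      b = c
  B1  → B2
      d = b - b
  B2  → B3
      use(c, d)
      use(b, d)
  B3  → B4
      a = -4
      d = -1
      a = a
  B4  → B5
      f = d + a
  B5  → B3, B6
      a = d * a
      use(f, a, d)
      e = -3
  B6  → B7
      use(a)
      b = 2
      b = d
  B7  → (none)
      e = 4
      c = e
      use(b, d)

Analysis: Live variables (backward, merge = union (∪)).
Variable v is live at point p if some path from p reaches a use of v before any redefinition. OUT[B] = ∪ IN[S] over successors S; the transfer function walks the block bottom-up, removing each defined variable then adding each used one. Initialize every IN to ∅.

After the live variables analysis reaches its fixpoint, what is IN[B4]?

Answer: {a, d}

Working:
Per-block solution:
  B0: | IN={c} | OUT={b, c}
  B1: | IN={b, c} | OUT={b, c, d}
  B2: | IN={b, c, d} | OUT={}
  B3: | IN={} | OUT={a, d}
  B4: | IN={a, d} | OUT={a, d, f}
  B5: | IN={a, d, f} | OUT={a, d}
  B6: | IN={a, d} | OUT={b, d}
  B7: | IN={b, d} | OUT={}

Merge at B4: OUT[B4] = IN[B5] = {a, d, f}
Applying B4's transfer function to that OUT value gives IN[B4] (row B4 above).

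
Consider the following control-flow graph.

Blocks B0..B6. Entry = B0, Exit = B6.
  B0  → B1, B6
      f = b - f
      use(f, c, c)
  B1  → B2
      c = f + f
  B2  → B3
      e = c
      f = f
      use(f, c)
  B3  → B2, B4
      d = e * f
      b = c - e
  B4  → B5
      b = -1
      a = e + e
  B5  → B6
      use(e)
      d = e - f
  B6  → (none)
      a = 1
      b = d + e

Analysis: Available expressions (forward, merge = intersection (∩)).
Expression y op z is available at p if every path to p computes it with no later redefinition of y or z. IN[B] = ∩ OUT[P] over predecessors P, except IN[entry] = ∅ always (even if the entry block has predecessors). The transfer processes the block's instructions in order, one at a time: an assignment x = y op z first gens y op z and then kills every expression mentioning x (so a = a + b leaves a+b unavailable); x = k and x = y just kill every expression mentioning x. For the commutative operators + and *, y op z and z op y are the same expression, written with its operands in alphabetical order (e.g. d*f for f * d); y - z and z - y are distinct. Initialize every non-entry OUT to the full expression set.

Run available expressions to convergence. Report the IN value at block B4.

Fixpoint table:
  B0:  IN={}  OUT={}
  B1:  IN={}  OUT={f+f}
  B2:  IN={}  OUT={}
  B3:  IN={}  OUT={c-e, e*f}
  B4:  IN={c-e, e*f}  OUT={c-e, e*f, e+e}
  B5:  IN={c-e, e*f, e+e}  OUT={c-e, e*f, e+e, e-f}
  B6:  IN={}  OUT={d+e}

Merge at B4: IN[B4] = OUT[B3] = {c-e, e*f}

Answer: {c-e, e*f}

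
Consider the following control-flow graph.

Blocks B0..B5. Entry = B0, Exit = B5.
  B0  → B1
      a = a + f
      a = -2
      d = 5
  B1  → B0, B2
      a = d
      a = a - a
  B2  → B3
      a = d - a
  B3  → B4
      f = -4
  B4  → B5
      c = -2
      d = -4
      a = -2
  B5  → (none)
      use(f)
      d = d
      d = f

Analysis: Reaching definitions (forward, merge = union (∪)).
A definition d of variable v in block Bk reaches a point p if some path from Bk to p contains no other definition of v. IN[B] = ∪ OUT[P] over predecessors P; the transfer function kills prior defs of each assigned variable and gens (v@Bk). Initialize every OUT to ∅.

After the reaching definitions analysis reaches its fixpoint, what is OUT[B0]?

Answer: {a@B0, d@B0}

Working:
Per-block solution:
  B0:  IN={a@B1, d@B0}  OUT={a@B0, d@B0}
  B1:  IN={a@B0, d@B0}  OUT={a@B1, d@B0}
  B2:  IN={a@B1, d@B0}  OUT={a@B2, d@B0}
  B3:  IN={a@B2, d@B0}  OUT={a@B2, d@B0, f@B3}
  B4:  IN={a@B2, d@B0, f@B3}  OUT={a@B4, c@B4, d@B4, f@B3}
  B5:  IN={a@B4, c@B4, d@B4, f@B3}  OUT={a@B4, c@B4, d@B5, f@B3}

Merge at B0 (entry node, so the boundary value {} is joined with the incoming edge(s)): IN[B0] = {} ⊔ OUT[B1] = {a@B1, d@B0}
Applying B0's transfer function to that IN value gives OUT[B0] (row B0 above).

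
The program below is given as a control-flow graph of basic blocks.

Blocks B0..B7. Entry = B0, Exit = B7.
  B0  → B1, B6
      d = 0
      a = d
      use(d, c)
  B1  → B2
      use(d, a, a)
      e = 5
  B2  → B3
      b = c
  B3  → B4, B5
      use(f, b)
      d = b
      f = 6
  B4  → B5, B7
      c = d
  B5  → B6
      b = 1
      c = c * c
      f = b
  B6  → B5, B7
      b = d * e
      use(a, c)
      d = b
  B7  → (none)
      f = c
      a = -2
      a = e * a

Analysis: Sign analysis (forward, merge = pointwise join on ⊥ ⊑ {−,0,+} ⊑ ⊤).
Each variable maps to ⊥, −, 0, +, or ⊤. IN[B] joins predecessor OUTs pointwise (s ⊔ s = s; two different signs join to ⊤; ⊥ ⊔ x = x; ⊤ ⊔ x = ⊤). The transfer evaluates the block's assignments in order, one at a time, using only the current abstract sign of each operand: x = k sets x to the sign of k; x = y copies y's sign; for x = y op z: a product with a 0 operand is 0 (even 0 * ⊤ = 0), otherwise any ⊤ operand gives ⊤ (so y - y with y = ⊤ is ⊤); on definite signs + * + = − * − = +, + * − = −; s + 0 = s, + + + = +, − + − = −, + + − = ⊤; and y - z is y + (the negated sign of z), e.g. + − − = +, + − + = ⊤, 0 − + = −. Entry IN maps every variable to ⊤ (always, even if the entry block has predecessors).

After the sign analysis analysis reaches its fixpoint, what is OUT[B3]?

Fixpoint table:
  B0: | IN=(all ⊤) | OUT={a:0, d:0; rest ⊤}
  B1: | IN={a:0, d:0; rest ⊤} | OUT={a:0, d:0, e:+; rest ⊤}
  B2: | IN={a:0, d:0, e:+; rest ⊤} | OUT={a:0, d:0, e:+; rest ⊤}
  B3: | IN={a:0, d:0, e:+; rest ⊤} | OUT={a:0, e:+, f:+; rest ⊤}
  B4: | IN={a:0, e:+, f:+; rest ⊤} | OUT={a:0, e:+, f:+; rest ⊤}
  B5: | IN={a:0; rest ⊤} | OUT={a:0, b:+, f:+; rest ⊤}
  B6: | IN={a:0; rest ⊤} | OUT={a:0; rest ⊤}
  B7: | IN={a:0; rest ⊤} | OUT=(all ⊤)

Merge at B3: IN[B3] = OUT[B2] = {a: 0, b: ⊤, c: ⊤, d: 0, e: +, f: ⊤}
Applying B3's transfer function to that IN value gives OUT[B3] (row B3 above).

Answer: {a: 0, b: ⊤, c: ⊤, d: ⊤, e: +, f: +}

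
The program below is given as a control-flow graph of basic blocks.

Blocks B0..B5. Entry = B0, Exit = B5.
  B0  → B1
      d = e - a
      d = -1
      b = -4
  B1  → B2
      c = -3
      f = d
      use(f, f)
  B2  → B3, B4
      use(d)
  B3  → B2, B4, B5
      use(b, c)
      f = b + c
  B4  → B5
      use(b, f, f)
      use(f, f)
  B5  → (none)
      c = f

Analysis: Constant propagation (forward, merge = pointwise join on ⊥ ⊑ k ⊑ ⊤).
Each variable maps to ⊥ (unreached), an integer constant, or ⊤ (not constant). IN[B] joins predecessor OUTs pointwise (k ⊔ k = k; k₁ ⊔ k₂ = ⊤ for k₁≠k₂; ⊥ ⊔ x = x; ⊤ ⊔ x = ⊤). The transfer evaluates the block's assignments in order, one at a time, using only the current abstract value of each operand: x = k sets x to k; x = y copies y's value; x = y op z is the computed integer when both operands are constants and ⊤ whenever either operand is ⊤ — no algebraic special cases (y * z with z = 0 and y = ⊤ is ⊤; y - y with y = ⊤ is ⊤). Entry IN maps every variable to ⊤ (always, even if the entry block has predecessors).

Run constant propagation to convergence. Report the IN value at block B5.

Answer: {a: ⊤, b: -4, c: -3, d: -1, e: ⊤, f: ⊤}

Working:
Converged values:
  B0:  IN=(all ⊤)  OUT={b:-4, d:-1; rest ⊤}
  B1:  IN={b:-4, d:-1; rest ⊤}  OUT={b:-4, c:-3, d:-1, f:-1; rest ⊤}
  B2:  IN={b:-4, c:-3, d:-1; rest ⊤}  OUT={b:-4, c:-3, d:-1; rest ⊤}
  B3:  IN={b:-4, c:-3, d:-1; rest ⊤}  OUT={b:-4, c:-3, d:-1, f:-7; rest ⊤}
  B4:  IN={b:-4, c:-3, d:-1; rest ⊤}  OUT={b:-4, c:-3, d:-1; rest ⊤}
  B5:  IN={b:-4, c:-3, d:-1; rest ⊤}  OUT={b:-4, d:-1; rest ⊤}

Merge at B5: IN[B5] = OUT[B3] ⊔ OUT[B4] = {a: ⊤, b: -4, c: -3, d: -1, e: ⊤, f: ⊤}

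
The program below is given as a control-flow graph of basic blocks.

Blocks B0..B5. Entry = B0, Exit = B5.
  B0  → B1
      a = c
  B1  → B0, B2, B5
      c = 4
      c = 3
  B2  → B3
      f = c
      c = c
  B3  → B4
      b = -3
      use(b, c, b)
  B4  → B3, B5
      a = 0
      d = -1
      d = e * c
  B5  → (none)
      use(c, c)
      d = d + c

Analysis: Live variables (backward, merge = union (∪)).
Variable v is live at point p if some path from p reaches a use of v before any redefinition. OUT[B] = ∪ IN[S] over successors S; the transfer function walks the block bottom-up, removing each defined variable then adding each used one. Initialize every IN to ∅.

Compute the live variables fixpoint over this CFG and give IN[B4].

Answer: {c, e}

Trace:
Converged values:
  B0:  IN={c, d, e}  OUT={d, e}
  B1:  IN={d, e}  OUT={c, d, e}
  B2:  IN={c, e}  OUT={c, e}
  B3:  IN={c, e}  OUT={c, e}
  B4:  IN={c, e}  OUT={c, d, e}
  B5:  IN={c, d}  OUT={}

Merge at B4: OUT[B4] = IN[B3] ⊔ IN[B5] = {c, d, e}
Applying B4's transfer function to that OUT value gives IN[B4] (row B4 above).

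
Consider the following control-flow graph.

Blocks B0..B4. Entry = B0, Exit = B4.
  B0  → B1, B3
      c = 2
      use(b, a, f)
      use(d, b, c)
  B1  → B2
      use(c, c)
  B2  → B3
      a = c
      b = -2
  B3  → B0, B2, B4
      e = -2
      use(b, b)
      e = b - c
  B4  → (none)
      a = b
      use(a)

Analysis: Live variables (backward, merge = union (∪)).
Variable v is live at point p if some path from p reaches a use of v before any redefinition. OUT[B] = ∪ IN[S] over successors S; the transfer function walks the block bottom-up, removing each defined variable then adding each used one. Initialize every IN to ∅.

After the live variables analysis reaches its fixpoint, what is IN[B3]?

Per-block solution:
  B0:   IN={a, b, d, f}   OUT={a, b, c, d, f}
  B1:   IN={c, d, f}   OUT={c, d, f}
  B2:   IN={c, d, f}   OUT={a, b, c, d, f}
  B3:   IN={a, b, c, d, f}   OUT={a, b, c, d, f}
  B4:   IN={b}   OUT={}

Merge at B3: OUT[B3] = IN[B0] ⊔ IN[B2] ⊔ IN[B4] = {a, b, c, d, f}
Applying B3's transfer function to that OUT value gives IN[B3] (row B3 above).

Answer: {a, b, c, d, f}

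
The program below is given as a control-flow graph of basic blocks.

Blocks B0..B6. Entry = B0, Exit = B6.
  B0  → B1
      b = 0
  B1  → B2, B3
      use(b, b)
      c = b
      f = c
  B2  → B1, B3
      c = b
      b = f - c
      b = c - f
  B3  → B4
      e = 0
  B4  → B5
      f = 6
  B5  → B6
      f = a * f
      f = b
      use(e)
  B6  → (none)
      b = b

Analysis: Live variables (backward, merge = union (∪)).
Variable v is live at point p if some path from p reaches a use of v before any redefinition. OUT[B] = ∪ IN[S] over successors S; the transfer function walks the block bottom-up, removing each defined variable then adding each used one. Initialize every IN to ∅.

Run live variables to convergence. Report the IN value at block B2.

Answer: {a, b, f}

Working:
Fixpoint table:
  B0:   IN={a}   OUT={a, b}
  B1:   IN={a, b}   OUT={a, b, f}
  B2:   IN={a, b, f}   OUT={a, b}
  B3:   IN={a, b}   OUT={a, b, e}
  B4:   IN={a, b, e}   OUT={a, b, e, f}
  B5:   IN={a, b, e, f}   OUT={b}
  B6:   IN={b}   OUT={}

Merge at B2: OUT[B2] = IN[B1] ⊔ IN[B3] = {a, b}
Applying B2's transfer function to that OUT value gives IN[B2] (row B2 above).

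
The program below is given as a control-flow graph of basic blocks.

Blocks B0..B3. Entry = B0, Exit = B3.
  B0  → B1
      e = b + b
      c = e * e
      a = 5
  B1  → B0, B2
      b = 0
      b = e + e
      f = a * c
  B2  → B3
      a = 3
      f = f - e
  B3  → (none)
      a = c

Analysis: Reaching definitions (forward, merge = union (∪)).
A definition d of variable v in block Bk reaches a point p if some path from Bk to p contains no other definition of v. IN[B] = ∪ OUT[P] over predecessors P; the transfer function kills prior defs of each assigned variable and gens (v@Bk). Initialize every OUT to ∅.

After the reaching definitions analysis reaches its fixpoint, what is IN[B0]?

Fixpoint table:
  B0:  IN={a@B0, b@B1, c@B0, e@B0, f@B1}  OUT={a@B0, b@B1, c@B0, e@B0, f@B1}
  B1:  IN={a@B0, b@B1, c@B0, e@B0, f@B1}  OUT={a@B0, b@B1, c@B0, e@B0, f@B1}
  B2:  IN={a@B0, b@B1, c@B0, e@B0, f@B1}  OUT={a@B2, b@B1, c@B0, e@B0, f@B2}
  B3:  IN={a@B2, b@B1, c@B0, e@B0, f@B2}  OUT={a@B3, b@B1, c@B0, e@B0, f@B2}

Merge at B0 (entry node, so the boundary value {} is joined with the incoming edge(s)): IN[B0] = {} ⊔ OUT[B1] = {a@B0, b@B1, c@B0, e@B0, f@B1}

Answer: {a@B0, b@B1, c@B0, e@B0, f@B1}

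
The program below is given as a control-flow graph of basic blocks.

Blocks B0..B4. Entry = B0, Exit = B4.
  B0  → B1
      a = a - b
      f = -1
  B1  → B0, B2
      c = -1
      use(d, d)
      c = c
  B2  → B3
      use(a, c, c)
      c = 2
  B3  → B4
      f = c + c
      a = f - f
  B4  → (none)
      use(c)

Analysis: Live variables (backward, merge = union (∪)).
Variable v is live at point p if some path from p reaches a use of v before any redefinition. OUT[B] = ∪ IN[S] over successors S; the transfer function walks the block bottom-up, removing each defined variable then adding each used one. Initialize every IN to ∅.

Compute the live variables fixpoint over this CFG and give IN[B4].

Answer: {c}

Derivation:
Per-block solution:
  B0:  IN={a, b, d}  OUT={a, b, d}
  B1:  IN={a, b, d}  OUT={a, b, c, d}
  B2:  IN={a, c}  OUT={c}
  B3:  IN={c}  OUT={c}
  B4:  IN={c}  OUT={}

B4 is the boundary node: OUT[B4] = {}
Applying B4's transfer function to that OUT value gives IN[B4] (row B4 above).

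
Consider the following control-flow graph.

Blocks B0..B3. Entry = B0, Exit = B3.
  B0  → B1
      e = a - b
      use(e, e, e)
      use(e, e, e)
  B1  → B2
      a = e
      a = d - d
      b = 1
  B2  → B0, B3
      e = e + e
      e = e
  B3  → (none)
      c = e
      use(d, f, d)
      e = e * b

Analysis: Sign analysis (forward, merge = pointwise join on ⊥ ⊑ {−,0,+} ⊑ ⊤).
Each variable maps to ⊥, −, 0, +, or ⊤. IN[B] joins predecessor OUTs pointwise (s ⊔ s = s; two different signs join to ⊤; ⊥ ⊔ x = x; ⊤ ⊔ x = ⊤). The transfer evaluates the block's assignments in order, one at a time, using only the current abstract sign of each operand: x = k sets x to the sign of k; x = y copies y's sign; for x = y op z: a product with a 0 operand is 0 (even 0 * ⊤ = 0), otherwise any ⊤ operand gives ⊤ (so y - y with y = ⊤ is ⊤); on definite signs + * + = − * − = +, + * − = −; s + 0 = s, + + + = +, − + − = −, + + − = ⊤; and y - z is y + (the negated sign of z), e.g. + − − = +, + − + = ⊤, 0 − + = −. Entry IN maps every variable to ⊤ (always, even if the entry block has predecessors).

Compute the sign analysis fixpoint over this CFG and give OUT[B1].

Answer: {a: ⊤, b: +, c: ⊤, d: ⊤, e: ⊤, f: ⊤}

Trace:
Per-block solution:
  B0:  IN=(all ⊤)  OUT=(all ⊤)
  B1:  IN=(all ⊤)  OUT={b:+; rest ⊤}
  B2:  IN={b:+; rest ⊤}  OUT={b:+; rest ⊤}
  B3:  IN={b:+; rest ⊤}  OUT={b:+; rest ⊤}

Merge at B1: IN[B1] = OUT[B0] = {a: ⊤, b: ⊤, c: ⊤, d: ⊤, e: ⊤, f: ⊤}
Applying B1's transfer function to that IN value gives OUT[B1] (row B1 above).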